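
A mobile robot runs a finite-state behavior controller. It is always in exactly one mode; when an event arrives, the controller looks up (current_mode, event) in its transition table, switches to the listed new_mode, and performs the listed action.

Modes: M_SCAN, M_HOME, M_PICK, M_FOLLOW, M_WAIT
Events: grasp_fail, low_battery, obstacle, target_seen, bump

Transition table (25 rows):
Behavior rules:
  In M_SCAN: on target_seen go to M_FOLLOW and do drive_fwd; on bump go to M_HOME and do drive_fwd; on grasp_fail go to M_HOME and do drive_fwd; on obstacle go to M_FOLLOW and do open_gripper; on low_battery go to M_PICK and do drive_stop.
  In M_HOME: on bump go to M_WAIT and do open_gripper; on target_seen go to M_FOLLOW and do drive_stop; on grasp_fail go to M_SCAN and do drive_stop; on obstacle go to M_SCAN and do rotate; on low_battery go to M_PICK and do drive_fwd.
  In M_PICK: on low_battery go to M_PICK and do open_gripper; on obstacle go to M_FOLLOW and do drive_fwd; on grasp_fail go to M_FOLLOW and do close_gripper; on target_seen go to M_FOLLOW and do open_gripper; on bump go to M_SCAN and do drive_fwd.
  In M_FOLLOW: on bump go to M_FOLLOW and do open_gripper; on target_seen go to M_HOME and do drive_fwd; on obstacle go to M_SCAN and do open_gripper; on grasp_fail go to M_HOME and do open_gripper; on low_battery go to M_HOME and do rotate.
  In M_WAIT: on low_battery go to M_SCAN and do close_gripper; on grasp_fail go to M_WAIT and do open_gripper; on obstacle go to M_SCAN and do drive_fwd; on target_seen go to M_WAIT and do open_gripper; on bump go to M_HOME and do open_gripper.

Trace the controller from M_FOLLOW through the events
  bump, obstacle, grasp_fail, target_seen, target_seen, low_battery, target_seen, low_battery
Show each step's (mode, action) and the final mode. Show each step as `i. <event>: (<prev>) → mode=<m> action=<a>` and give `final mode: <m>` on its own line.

final mode: M_HOME

1. bump: (M_FOLLOW) → mode=M_FOLLOW action=open_gripper
2. obstacle: (M_FOLLOW) → mode=M_SCAN action=open_gripper
3. grasp_fail: (M_SCAN) → mode=M_HOME action=drive_fwd
4. target_seen: (M_HOME) → mode=M_FOLLOW action=drive_stop
5. target_seen: (M_FOLLOW) → mode=M_HOME action=drive_fwd
6. low_battery: (M_HOME) → mode=M_PICK action=drive_fwd
7. target_seen: (M_PICK) → mode=M_FOLLOW action=open_gripper
8. low_battery: (M_FOLLOW) → mode=M_HOME action=rotate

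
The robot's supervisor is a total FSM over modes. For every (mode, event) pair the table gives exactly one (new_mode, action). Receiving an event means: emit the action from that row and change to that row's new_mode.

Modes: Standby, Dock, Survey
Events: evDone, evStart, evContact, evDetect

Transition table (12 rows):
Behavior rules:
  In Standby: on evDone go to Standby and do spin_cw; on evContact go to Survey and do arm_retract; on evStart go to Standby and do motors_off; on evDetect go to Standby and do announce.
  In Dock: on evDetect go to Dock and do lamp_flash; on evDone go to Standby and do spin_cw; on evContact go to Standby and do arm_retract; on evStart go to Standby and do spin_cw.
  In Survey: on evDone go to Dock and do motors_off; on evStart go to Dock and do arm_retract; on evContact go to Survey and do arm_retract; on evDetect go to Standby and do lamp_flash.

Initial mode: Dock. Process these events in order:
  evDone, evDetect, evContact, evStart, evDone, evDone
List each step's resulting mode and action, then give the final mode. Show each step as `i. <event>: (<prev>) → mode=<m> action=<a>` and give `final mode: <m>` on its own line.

final mode: Standby

1. evDone: (Dock) → mode=Standby action=spin_cw
2. evDetect: (Standby) → mode=Standby action=announce
3. evContact: (Standby) → mode=Survey action=arm_retract
4. evStart: (Survey) → mode=Dock action=arm_retract
5. evDone: (Dock) → mode=Standby action=spin_cw
6. evDone: (Standby) → mode=Standby action=spin_cw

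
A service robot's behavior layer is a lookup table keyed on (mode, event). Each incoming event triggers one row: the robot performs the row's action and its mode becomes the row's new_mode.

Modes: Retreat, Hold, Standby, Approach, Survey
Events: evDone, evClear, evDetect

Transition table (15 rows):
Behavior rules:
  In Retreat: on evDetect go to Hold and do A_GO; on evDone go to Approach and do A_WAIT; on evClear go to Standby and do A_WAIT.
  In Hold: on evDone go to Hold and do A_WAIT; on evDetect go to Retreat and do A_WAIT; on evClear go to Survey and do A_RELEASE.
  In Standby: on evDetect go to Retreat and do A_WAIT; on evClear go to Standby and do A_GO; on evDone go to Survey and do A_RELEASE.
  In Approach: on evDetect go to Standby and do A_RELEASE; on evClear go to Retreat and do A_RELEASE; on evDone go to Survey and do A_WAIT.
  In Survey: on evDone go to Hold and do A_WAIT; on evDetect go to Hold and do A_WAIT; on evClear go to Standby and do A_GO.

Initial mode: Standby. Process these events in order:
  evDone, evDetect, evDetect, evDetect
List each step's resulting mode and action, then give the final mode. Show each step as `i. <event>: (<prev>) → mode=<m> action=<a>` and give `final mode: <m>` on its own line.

1. evDone: (Standby) → mode=Survey action=A_RELEASE
2. evDetect: (Survey) → mode=Hold action=A_WAIT
3. evDetect: (Hold) → mode=Retreat action=A_WAIT
4. evDetect: (Retreat) → mode=Hold action=A_GO

final mode: Hold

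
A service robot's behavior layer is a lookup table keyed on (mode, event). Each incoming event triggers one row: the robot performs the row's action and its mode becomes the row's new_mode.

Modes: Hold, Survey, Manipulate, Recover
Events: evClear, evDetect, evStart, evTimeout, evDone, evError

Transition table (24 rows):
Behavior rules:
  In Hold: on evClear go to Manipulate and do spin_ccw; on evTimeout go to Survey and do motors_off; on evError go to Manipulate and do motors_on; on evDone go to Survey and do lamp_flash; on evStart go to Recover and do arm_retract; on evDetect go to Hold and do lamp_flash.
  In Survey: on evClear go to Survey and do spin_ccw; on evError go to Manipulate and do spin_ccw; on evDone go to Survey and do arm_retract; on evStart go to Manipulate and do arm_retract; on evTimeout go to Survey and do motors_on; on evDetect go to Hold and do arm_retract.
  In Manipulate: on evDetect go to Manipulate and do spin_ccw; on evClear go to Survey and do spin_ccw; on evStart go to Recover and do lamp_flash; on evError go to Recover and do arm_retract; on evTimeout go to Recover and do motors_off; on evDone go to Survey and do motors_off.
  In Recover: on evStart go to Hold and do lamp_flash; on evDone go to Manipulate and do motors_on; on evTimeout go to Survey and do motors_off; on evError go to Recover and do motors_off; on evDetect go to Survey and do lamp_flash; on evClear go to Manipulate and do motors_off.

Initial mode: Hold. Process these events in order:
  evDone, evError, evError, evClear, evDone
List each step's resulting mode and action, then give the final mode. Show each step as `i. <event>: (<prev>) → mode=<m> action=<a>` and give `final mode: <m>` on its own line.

final mode: Survey

1. evDone: (Hold) → mode=Survey action=lamp_flash
2. evError: (Survey) → mode=Manipulate action=spin_ccw
3. evError: (Manipulate) → mode=Recover action=arm_retract
4. evClear: (Recover) → mode=Manipulate action=motors_off
5. evDone: (Manipulate) → mode=Survey action=motors_off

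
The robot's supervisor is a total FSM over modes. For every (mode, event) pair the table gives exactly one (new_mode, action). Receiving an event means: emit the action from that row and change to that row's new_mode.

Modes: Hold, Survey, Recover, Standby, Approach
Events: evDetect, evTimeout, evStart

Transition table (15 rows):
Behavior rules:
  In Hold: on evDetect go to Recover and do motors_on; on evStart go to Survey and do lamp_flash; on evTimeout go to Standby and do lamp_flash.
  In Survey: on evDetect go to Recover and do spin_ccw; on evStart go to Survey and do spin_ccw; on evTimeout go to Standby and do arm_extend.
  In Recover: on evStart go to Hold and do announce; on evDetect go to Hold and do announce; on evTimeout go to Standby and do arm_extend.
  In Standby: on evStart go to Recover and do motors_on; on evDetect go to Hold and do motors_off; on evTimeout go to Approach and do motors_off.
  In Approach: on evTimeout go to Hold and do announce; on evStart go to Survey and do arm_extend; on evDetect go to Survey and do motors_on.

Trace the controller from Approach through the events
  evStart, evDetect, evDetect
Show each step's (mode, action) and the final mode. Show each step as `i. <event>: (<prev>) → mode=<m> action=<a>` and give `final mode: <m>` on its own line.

final mode: Hold

1. evStart: (Approach) → mode=Survey action=arm_extend
2. evDetect: (Survey) → mode=Recover action=spin_ccw
3. evDetect: (Recover) → mode=Hold action=announce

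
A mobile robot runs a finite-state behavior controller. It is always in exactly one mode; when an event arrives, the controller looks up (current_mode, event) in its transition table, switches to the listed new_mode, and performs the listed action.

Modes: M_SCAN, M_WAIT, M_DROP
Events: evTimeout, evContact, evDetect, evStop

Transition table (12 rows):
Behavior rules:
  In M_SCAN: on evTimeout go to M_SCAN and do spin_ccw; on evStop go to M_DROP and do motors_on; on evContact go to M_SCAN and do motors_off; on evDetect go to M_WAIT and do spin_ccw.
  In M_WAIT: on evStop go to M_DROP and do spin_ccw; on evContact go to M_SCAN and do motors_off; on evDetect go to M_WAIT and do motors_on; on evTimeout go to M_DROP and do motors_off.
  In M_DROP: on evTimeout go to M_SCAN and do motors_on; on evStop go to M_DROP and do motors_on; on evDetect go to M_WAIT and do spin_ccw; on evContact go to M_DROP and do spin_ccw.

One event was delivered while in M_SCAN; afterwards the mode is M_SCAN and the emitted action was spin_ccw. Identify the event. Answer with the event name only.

evTimeout

try evTimeout: (M_SCAN, evTimeout) → (M_SCAN, spin_ccw)  ← matches
try evContact: (M_SCAN, evContact) → (M_SCAN, motors_off)
try evDetect: (M_SCAN, evDetect) → (M_WAIT, spin_ccw)
try evStop: (M_SCAN, evStop) → (M_DROP, motors_on)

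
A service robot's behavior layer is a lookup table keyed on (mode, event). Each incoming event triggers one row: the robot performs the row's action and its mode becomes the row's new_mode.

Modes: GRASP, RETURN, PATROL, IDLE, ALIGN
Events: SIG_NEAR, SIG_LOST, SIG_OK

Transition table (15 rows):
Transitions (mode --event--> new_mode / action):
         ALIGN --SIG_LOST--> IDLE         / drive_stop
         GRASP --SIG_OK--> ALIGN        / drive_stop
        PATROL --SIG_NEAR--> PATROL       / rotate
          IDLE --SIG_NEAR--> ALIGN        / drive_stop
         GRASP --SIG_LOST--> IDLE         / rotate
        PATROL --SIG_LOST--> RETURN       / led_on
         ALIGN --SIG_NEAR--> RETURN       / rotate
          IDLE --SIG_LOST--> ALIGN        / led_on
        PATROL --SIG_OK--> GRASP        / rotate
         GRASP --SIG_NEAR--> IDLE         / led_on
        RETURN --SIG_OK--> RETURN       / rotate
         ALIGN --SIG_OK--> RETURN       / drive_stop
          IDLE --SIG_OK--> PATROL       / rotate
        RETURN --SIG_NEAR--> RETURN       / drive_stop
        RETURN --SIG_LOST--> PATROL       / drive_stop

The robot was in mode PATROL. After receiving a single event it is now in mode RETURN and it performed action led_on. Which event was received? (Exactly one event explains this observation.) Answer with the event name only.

try SIG_NEAR: (PATROL, SIG_NEAR) → (PATROL, rotate)
try SIG_LOST: (PATROL, SIG_LOST) → (RETURN, led_on)  ← matches
try SIG_OK: (PATROL, SIG_OK) → (GRASP, rotate)

SIG_LOST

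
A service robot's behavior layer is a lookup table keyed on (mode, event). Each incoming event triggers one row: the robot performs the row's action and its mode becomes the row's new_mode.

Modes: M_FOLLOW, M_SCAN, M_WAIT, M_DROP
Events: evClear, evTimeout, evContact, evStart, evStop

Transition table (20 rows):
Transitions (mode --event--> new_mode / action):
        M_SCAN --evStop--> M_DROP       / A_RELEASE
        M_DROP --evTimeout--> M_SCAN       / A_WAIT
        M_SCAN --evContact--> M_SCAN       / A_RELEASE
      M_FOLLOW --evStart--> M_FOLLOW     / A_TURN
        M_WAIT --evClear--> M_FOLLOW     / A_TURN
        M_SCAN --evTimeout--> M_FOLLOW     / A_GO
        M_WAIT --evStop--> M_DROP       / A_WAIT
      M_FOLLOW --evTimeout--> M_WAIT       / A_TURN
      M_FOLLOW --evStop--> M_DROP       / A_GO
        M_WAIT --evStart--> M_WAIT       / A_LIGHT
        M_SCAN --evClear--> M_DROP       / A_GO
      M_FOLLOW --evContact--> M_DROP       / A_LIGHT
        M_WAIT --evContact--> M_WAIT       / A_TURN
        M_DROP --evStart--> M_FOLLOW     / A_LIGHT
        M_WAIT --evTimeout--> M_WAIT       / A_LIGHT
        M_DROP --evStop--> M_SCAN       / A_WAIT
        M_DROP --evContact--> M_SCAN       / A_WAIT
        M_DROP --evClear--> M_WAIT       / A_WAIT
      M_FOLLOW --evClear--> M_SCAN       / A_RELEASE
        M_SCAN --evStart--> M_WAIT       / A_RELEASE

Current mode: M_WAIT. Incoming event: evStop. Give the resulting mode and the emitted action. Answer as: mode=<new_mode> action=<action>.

mode=M_DROP action=A_WAIT

current mode = M_WAIT; filter table to that mode:
  (M_WAIT, evClear) → (M_FOLLOW, A_TURN)
  (M_WAIT, evStop) → (M_DROP, A_WAIT)  ← event matches
  (M_WAIT, evStart) → (M_WAIT, A_LIGHT)
  (M_WAIT, evContact) → (M_WAIT, A_TURN)
  (M_WAIT, evTimeout) → (M_WAIT, A_LIGHT)
event = evStop selects (M_DROP, A_WAIT)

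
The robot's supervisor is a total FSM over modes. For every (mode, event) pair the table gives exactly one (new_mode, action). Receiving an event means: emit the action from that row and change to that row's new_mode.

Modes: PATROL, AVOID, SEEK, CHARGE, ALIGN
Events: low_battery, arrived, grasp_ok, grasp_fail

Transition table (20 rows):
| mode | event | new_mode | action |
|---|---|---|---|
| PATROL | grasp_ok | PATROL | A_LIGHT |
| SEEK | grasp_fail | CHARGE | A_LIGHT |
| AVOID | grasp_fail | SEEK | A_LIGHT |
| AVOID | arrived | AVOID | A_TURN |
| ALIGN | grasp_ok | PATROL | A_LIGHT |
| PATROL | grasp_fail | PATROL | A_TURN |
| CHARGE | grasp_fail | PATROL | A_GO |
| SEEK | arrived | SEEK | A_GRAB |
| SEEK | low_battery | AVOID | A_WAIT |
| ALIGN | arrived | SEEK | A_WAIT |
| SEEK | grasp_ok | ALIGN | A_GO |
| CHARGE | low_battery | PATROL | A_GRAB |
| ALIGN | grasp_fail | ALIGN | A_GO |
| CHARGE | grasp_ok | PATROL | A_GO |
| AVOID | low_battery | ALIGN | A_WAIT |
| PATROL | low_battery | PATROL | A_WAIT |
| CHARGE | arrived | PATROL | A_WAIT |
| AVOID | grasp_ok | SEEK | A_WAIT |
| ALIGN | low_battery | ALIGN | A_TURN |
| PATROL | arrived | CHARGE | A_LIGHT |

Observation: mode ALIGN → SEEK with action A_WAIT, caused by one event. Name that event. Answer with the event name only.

arrived

try low_battery: (ALIGN, low_battery) → (ALIGN, A_TURN)
try arrived: (ALIGN, arrived) → (SEEK, A_WAIT)  ← matches
try grasp_ok: (ALIGN, grasp_ok) → (PATROL, A_LIGHT)
try grasp_fail: (ALIGN, grasp_fail) → (ALIGN, A_GO)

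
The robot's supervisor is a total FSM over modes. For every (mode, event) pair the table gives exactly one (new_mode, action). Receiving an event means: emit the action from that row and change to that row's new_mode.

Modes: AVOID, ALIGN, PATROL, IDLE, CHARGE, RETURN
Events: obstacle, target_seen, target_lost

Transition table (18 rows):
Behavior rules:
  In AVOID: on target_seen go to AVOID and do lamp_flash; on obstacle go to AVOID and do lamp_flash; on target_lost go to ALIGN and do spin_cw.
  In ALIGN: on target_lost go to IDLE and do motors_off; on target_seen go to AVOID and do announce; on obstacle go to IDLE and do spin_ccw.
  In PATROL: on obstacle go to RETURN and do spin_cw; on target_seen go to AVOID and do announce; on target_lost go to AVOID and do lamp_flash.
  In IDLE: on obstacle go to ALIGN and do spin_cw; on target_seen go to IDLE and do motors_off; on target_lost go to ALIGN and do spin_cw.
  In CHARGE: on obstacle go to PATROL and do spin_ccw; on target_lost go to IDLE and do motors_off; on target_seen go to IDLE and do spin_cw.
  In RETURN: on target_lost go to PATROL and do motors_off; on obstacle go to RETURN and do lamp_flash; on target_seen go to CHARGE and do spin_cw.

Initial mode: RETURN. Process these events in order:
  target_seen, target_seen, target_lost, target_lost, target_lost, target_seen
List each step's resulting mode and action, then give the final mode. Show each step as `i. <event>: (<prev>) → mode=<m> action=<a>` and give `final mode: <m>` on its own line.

1. target_seen: (RETURN) → mode=CHARGE action=spin_cw
2. target_seen: (CHARGE) → mode=IDLE action=spin_cw
3. target_lost: (IDLE) → mode=ALIGN action=spin_cw
4. target_lost: (ALIGN) → mode=IDLE action=motors_off
5. target_lost: (IDLE) → mode=ALIGN action=spin_cw
6. target_seen: (ALIGN) → mode=AVOID action=announce

final mode: AVOID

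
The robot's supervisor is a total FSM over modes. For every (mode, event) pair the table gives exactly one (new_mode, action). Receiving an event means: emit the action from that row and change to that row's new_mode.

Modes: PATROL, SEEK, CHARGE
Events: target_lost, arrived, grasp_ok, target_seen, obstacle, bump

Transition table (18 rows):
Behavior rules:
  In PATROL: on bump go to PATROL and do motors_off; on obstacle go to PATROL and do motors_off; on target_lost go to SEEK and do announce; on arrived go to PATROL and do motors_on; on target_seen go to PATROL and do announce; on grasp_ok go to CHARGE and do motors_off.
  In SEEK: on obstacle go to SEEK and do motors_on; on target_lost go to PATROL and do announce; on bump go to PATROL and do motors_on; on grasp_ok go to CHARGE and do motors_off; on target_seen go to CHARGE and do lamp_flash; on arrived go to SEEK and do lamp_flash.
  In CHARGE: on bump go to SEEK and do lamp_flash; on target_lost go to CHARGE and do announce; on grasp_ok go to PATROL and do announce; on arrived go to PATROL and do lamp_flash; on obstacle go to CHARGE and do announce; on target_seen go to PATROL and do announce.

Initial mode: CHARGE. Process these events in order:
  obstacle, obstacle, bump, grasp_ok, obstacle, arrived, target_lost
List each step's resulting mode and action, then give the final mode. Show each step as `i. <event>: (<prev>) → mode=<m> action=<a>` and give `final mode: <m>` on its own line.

final mode: SEEK

1. obstacle: (CHARGE) → mode=CHARGE action=announce
2. obstacle: (CHARGE) → mode=CHARGE action=announce
3. bump: (CHARGE) → mode=SEEK action=lamp_flash
4. grasp_ok: (SEEK) → mode=CHARGE action=motors_off
5. obstacle: (CHARGE) → mode=CHARGE action=announce
6. arrived: (CHARGE) → mode=PATROL action=lamp_flash
7. target_lost: (PATROL) → mode=SEEK action=announce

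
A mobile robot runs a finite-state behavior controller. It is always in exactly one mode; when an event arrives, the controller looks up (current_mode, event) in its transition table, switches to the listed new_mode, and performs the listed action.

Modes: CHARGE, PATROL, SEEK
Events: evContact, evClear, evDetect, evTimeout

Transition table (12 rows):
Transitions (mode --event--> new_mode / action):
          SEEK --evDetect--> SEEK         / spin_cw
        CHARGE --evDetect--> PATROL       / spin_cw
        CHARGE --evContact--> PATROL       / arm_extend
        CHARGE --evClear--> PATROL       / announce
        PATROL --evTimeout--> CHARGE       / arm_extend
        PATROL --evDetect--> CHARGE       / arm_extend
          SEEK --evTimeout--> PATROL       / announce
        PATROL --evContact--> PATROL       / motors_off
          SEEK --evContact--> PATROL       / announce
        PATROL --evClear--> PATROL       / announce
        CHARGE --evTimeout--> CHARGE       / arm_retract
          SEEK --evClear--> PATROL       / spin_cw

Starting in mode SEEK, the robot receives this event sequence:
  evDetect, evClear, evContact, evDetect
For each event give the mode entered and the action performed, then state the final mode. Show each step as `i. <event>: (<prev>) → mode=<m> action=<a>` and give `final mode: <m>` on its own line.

1. evDetect: (SEEK) → mode=SEEK action=spin_cw
2. evClear: (SEEK) → mode=PATROL action=spin_cw
3. evContact: (PATROL) → mode=PATROL action=motors_off
4. evDetect: (PATROL) → mode=CHARGE action=arm_extend

final mode: CHARGE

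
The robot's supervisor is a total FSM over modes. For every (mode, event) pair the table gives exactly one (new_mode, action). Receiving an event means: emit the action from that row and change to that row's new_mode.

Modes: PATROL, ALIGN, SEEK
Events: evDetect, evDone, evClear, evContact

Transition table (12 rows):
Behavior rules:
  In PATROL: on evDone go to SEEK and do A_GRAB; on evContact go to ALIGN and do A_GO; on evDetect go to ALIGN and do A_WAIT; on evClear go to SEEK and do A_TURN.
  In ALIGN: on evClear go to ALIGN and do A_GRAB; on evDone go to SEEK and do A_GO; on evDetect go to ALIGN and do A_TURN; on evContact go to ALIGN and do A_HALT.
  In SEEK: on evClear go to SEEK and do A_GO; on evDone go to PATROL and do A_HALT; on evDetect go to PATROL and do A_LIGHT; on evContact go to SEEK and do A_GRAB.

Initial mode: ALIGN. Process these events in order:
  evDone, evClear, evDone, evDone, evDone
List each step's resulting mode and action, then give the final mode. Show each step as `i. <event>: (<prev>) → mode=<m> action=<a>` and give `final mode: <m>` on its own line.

1. evDone: (ALIGN) → mode=SEEK action=A_GO
2. evClear: (SEEK) → mode=SEEK action=A_GO
3. evDone: (SEEK) → mode=PATROL action=A_HALT
4. evDone: (PATROL) → mode=SEEK action=A_GRAB
5. evDone: (SEEK) → mode=PATROL action=A_HALT

final mode: PATROL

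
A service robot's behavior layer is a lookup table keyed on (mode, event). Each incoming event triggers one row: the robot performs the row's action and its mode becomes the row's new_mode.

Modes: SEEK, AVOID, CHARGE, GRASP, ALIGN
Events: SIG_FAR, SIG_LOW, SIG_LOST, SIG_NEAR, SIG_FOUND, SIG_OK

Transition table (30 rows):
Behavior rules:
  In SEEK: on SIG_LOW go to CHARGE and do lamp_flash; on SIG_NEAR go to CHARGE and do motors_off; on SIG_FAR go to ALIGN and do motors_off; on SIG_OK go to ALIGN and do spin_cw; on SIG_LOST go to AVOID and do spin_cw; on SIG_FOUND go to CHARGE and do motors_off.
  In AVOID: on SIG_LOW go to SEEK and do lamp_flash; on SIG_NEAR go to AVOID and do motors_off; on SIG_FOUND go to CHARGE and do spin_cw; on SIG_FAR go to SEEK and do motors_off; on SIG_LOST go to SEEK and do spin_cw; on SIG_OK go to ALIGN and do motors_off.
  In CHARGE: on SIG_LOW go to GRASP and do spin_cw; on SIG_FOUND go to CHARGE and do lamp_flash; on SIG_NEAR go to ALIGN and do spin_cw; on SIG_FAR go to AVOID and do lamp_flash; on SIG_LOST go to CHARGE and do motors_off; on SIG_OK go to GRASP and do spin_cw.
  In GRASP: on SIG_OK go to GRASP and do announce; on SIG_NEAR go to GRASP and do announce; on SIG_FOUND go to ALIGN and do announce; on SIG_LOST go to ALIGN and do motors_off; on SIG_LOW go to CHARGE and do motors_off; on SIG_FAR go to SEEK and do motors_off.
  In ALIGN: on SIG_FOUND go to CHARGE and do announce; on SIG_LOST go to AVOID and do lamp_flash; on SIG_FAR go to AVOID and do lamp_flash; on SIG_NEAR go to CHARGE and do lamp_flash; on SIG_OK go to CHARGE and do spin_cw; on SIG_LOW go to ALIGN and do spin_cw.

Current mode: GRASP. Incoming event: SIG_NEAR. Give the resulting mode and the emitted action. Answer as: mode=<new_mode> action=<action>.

current mode = GRASP; filter table to that mode:
  (GRASP, SIG_OK) → (GRASP, announce)
  (GRASP, SIG_NEAR) → (GRASP, announce)  ← event matches
  (GRASP, SIG_FOUND) → (ALIGN, announce)
  (GRASP, SIG_LOST) → (ALIGN, motors_off)
  (GRASP, SIG_LOW) → (CHARGE, motors_off)
  (GRASP, SIG_FAR) → (SEEK, motors_off)
event = SIG_NEAR selects (GRASP, announce)

mode=GRASP action=announce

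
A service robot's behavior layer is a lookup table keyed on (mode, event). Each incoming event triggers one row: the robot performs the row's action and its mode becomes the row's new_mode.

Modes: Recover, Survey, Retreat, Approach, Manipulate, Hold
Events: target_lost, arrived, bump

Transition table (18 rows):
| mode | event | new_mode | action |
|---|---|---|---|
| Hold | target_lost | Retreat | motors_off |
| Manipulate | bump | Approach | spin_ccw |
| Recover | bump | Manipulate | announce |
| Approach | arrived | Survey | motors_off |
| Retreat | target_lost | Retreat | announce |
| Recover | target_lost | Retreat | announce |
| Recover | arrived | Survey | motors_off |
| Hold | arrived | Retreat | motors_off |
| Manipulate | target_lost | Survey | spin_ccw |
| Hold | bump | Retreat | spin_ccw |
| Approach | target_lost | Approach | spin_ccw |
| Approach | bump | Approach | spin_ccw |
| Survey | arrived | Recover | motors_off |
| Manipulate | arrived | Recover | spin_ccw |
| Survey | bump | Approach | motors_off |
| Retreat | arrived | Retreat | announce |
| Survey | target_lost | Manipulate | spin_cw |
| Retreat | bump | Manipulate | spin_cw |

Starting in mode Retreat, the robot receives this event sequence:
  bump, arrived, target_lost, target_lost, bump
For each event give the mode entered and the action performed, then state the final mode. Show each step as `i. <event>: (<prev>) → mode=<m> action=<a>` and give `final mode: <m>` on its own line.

1. bump: (Retreat) → mode=Manipulate action=spin_cw
2. arrived: (Manipulate) → mode=Recover action=spin_ccw
3. target_lost: (Recover) → mode=Retreat action=announce
4. target_lost: (Retreat) → mode=Retreat action=announce
5. bump: (Retreat) → mode=Manipulate action=spin_cw

final mode: Manipulate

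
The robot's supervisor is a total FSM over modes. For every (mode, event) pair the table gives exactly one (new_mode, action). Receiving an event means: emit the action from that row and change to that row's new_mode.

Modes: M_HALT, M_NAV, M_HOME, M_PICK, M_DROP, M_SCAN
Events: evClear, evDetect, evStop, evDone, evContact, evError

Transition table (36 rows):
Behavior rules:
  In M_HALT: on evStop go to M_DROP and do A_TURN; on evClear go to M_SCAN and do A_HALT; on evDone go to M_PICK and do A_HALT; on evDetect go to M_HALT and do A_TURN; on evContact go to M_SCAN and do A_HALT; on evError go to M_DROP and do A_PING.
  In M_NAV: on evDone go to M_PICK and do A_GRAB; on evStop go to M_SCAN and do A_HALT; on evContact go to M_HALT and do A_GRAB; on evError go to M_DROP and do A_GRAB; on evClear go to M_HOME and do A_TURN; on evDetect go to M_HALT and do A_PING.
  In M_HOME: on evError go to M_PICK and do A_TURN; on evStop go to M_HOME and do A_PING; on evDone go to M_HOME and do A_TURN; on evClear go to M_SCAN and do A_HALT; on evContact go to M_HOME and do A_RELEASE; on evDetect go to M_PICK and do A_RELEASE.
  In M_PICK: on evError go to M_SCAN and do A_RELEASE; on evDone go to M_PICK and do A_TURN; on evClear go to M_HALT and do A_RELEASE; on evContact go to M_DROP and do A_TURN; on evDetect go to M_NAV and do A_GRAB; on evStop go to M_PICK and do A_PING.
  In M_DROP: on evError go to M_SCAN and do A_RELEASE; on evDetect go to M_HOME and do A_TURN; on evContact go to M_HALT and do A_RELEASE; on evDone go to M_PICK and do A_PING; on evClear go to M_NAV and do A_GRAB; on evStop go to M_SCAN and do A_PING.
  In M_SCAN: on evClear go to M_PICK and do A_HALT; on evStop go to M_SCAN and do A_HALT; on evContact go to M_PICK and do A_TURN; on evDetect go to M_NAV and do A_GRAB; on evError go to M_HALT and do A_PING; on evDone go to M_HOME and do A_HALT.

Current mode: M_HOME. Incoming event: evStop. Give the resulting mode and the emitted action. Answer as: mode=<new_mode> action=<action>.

current mode = M_HOME; filter table to that mode:
  (M_HOME, evError) → (M_PICK, A_TURN)
  (M_HOME, evStop) → (M_HOME, A_PING)  ← event matches
  (M_HOME, evDone) → (M_HOME, A_TURN)
  (M_HOME, evClear) → (M_SCAN, A_HALT)
  (M_HOME, evContact) → (M_HOME, A_RELEASE)
  (M_HOME, evDetect) → (M_PICK, A_RELEASE)
event = evStop selects (M_HOME, A_PING)

mode=M_HOME action=A_PING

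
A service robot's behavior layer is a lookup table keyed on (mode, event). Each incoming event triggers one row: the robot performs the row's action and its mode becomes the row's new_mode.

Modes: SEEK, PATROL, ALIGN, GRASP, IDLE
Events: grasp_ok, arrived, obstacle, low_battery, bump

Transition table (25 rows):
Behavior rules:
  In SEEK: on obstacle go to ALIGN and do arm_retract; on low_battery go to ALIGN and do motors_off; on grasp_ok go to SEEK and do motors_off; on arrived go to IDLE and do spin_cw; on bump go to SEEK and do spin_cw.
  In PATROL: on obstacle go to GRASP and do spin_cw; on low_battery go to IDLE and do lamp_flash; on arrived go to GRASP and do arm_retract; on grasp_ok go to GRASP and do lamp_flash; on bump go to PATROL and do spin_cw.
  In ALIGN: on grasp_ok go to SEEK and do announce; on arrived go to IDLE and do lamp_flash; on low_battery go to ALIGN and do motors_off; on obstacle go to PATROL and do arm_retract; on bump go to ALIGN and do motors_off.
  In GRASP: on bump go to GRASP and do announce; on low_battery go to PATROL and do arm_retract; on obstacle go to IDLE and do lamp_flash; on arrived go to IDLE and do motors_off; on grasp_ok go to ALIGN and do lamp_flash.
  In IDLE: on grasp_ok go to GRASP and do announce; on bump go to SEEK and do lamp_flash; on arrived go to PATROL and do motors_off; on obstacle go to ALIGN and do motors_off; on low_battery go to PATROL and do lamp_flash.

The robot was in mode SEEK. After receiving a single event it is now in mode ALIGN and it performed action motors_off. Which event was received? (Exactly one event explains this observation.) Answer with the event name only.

try grasp_ok: (SEEK, grasp_ok) → (SEEK, motors_off)
try arrived: (SEEK, arrived) → (IDLE, spin_cw)
try obstacle: (SEEK, obstacle) → (ALIGN, arm_retract)
try low_battery: (SEEK, low_battery) → (ALIGN, motors_off)  ← matches
try bump: (SEEK, bump) → (SEEK, spin_cw)

low_battery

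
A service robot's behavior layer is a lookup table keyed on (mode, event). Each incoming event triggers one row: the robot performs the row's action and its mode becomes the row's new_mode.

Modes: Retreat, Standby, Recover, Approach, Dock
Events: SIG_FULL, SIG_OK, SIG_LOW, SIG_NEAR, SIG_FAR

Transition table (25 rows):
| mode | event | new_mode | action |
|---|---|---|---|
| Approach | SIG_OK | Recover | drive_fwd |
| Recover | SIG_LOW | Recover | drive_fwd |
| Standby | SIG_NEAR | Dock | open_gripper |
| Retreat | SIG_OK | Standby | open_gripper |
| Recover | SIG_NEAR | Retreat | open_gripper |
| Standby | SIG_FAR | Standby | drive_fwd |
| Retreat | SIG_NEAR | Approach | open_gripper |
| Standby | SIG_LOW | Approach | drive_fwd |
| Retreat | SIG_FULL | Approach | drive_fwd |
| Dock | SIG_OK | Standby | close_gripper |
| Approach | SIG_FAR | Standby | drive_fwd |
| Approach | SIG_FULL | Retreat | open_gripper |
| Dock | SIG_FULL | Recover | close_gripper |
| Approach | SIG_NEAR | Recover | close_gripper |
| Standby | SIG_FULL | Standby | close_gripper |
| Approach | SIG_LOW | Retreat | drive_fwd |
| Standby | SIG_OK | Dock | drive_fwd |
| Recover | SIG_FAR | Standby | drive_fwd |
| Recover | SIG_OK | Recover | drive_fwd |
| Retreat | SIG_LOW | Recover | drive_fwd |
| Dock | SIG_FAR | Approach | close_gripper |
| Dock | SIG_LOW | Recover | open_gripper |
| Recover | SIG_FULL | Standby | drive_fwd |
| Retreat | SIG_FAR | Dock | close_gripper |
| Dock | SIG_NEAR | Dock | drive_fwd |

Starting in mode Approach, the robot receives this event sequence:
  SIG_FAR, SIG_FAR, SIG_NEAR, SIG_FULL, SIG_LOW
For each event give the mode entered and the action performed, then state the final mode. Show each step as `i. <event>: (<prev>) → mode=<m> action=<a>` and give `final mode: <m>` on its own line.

1. SIG_FAR: (Approach) → mode=Standby action=drive_fwd
2. SIG_FAR: (Standby) → mode=Standby action=drive_fwd
3. SIG_NEAR: (Standby) → mode=Dock action=open_gripper
4. SIG_FULL: (Dock) → mode=Recover action=close_gripper
5. SIG_LOW: (Recover) → mode=Recover action=drive_fwd

final mode: Recover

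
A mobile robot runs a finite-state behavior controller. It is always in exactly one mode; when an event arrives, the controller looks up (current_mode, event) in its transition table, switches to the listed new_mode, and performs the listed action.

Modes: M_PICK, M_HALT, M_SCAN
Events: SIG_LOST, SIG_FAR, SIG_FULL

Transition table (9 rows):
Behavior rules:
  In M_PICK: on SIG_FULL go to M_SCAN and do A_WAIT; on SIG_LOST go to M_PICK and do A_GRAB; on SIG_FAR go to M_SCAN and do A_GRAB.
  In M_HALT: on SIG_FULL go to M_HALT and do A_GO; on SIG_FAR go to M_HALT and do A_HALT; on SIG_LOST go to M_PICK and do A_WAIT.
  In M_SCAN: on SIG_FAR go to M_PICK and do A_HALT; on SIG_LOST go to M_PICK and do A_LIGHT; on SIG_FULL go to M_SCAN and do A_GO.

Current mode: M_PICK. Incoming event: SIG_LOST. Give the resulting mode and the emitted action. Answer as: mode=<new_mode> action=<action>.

current mode = M_PICK; filter table to that mode:
  (M_PICK, SIG_FULL) → (M_SCAN, A_WAIT)
  (M_PICK, SIG_LOST) → (M_PICK, A_GRAB)  ← event matches
  (M_PICK, SIG_FAR) → (M_SCAN, A_GRAB)
event = SIG_LOST selects (M_PICK, A_GRAB)

mode=M_PICK action=A_GRAB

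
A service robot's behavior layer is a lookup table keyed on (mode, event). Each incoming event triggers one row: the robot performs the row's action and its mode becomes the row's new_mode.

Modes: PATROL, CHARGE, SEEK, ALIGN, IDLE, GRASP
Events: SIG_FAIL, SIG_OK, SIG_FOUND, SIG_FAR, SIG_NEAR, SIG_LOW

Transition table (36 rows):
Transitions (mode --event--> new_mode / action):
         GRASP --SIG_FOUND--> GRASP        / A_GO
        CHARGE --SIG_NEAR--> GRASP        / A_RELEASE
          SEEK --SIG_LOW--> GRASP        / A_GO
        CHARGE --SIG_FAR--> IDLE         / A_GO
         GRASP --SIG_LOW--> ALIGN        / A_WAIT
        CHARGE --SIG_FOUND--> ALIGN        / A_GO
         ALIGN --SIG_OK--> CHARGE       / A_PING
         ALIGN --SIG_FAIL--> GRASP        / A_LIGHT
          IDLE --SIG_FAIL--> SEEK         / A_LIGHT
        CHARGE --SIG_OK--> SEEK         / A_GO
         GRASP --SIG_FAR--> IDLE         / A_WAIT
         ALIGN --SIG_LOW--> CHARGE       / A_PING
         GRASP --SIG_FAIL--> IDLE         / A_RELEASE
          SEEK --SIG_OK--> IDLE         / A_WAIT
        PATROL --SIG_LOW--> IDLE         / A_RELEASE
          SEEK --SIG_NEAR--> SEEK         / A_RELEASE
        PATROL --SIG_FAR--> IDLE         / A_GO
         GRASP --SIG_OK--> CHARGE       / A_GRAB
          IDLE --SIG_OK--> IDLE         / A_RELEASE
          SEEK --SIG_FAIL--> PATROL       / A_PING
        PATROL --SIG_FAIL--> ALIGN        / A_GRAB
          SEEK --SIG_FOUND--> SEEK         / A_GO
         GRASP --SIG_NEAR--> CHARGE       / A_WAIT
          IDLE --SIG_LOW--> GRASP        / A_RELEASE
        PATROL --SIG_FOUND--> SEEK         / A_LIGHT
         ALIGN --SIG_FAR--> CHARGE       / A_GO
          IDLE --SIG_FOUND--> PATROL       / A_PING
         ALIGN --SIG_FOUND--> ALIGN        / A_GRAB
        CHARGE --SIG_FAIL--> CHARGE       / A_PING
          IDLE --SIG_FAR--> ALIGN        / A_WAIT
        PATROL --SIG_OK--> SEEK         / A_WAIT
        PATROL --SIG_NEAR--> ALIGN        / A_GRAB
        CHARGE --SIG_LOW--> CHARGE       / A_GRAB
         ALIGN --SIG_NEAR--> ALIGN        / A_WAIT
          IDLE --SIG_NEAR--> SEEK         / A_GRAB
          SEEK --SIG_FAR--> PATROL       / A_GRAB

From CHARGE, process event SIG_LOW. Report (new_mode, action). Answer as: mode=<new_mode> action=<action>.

current mode = CHARGE; filter table to that mode:
  (CHARGE, SIG_NEAR) → (GRASP, A_RELEASE)
  (CHARGE, SIG_FAR) → (IDLE, A_GO)
  (CHARGE, SIG_FOUND) → (ALIGN, A_GO)
  (CHARGE, SIG_OK) → (SEEK, A_GO)
  (CHARGE, SIG_FAIL) → (CHARGE, A_PING)
  (CHARGE, SIG_LOW) → (CHARGE, A_GRAB)  ← event matches
event = SIG_LOW selects (CHARGE, A_GRAB)

mode=CHARGE action=A_GRAB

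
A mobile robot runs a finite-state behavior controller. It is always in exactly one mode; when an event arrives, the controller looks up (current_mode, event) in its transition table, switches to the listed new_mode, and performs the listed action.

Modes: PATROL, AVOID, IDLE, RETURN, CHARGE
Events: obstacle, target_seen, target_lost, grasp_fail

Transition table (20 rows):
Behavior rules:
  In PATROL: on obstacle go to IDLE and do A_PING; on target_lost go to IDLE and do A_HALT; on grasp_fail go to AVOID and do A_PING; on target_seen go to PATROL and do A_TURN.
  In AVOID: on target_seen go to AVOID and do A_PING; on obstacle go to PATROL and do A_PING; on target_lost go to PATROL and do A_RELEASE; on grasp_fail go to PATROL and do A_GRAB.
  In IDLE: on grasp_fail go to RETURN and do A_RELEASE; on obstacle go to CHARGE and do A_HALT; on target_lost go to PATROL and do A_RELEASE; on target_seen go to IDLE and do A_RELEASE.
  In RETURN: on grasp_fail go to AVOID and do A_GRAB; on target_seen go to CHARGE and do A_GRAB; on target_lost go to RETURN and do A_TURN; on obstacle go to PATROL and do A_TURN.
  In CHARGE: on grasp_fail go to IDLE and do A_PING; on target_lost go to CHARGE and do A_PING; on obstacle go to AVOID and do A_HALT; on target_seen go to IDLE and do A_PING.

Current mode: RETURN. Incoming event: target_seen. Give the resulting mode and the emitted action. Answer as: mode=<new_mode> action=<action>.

current mode = RETURN; filter table to that mode:
  (RETURN, grasp_fail) → (AVOID, A_GRAB)
  (RETURN, target_seen) → (CHARGE, A_GRAB)  ← event matches
  (RETURN, target_lost) → (RETURN, A_TURN)
  (RETURN, obstacle) → (PATROL, A_TURN)
event = target_seen selects (CHARGE, A_GRAB)

mode=CHARGE action=A_GRAB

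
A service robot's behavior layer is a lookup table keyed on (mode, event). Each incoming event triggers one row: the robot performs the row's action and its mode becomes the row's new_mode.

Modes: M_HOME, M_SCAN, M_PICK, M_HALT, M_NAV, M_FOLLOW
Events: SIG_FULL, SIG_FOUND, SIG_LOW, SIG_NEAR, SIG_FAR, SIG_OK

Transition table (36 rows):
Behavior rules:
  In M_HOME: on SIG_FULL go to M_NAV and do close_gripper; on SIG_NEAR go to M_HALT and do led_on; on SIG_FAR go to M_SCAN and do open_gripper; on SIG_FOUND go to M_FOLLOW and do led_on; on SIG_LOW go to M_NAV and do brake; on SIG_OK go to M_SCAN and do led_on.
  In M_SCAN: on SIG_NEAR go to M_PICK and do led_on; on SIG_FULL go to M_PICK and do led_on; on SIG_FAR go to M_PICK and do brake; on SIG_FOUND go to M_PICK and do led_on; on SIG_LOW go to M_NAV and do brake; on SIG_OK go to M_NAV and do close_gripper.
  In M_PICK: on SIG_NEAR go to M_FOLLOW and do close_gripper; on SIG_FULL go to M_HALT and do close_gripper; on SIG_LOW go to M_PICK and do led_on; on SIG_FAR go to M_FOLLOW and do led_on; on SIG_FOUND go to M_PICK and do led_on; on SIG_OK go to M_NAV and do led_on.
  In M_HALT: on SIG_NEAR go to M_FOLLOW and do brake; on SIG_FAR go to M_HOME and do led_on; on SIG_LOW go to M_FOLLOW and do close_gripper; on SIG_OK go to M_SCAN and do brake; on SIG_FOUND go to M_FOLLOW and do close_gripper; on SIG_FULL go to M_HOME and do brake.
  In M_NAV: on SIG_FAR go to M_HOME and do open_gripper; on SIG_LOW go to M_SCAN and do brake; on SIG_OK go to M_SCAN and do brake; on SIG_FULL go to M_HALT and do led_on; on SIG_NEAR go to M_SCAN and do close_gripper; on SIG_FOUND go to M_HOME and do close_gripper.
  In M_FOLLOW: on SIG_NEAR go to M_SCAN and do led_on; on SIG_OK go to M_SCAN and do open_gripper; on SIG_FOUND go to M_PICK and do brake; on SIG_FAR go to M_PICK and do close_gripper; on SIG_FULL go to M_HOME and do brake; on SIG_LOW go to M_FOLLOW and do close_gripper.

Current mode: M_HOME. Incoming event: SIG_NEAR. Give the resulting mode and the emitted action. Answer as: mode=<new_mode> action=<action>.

mode=M_HALT action=led_on

current mode = M_HOME; filter table to that mode:
  (M_HOME, SIG_FULL) → (M_NAV, close_gripper)
  (M_HOME, SIG_NEAR) → (M_HALT, led_on)  ← event matches
  (M_HOME, SIG_FAR) → (M_SCAN, open_gripper)
  (M_HOME, SIG_FOUND) → (M_FOLLOW, led_on)
  (M_HOME, SIG_LOW) → (M_NAV, brake)
  (M_HOME, SIG_OK) → (M_SCAN, led_on)
event = SIG_NEAR selects (M_HALT, led_on)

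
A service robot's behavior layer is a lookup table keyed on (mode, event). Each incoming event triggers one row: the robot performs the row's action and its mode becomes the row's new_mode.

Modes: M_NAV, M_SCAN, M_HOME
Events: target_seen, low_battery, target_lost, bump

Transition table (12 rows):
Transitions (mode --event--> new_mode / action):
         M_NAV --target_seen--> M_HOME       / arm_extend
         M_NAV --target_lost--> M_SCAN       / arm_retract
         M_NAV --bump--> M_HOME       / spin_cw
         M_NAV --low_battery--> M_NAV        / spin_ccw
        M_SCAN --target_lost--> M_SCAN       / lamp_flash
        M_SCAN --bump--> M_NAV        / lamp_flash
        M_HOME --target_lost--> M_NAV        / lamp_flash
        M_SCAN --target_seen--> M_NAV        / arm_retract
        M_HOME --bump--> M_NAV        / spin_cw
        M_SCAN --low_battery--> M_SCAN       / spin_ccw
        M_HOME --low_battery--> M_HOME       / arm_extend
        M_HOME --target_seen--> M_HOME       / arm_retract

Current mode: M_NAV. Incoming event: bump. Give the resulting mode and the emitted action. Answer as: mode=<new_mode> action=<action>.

mode=M_HOME action=spin_cw

current mode = M_NAV; filter table to that mode:
  (M_NAV, target_seen) → (M_HOME, arm_extend)
  (M_NAV, target_lost) → (M_SCAN, arm_retract)
  (M_NAV, bump) → (M_HOME, spin_cw)  ← event matches
  (M_NAV, low_battery) → (M_NAV, spin_ccw)
event = bump selects (M_HOME, spin_cw)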